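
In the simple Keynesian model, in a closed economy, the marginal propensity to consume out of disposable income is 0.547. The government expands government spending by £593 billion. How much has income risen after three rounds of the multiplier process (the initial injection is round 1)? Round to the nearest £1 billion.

Round 1 adds ΔG = £593 billion; each later round is MPC = 0.547 times the previous.
After 3 rounds: 593 + 324.371 + 177.430937 = ΔG·(1 − c^3)/(1 − c) = 593 × (1 − 0.163667323)/0.453 ≈ £1,095 billion.

£1,095 billion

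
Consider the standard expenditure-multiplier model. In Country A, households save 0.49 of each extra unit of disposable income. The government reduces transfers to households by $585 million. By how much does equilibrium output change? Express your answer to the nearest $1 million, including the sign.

−$609 million

MPC = 1 − MPS = 1 − 0.49 = 0.51.
The transfer change shifts disposable income by −$585 million, so first-round consumption changes by c·ΔTR = 0.51 × (−$585 million) = −$298.35 million.
Expenditure multiplier = 1/(1 − MPC) = 1/(1 − 0.51) = 1/0.49 ≈ 2.041.
The transfer multiplier is c × k ≈ 1.041, so ΔY = k × (c·ΔTR) = (−$298.35 million) / 0.49 ≈ −$609 million.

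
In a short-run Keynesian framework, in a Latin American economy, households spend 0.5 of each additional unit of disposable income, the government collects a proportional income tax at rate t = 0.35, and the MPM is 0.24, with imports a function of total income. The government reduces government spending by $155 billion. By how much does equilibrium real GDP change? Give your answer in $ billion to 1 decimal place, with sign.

−$169.4 billion

Government-spending multiplier = 1/(1 − c(1−t) + m) = 1/(1 − 0.5×0.65 + 0.24) = 1/0.915 ≈ 1.093.
ΔY = k × ΔG = (−$155 billion) / 0.915 ≈ −$169.4 billion.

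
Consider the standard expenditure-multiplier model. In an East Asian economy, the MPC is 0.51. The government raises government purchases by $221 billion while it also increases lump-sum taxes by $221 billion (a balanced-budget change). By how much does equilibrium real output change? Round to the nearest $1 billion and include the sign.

+$221 billion

Expenditure multiplier = 1/(1 − MPC) = 1/(1 − 0.51) = 1/0.49 ≈ 2.041.
ΔG contributes k·ΔG = (+$221 billion) / 0.49 ≈ +$451 billion.
ΔT of +$221 billion changes first-round spending by −c·ΔT = −$112.71 billion, contributing k·(−c·ΔT) = (−$112.71 billion) / 0.49 ≈ −$230 billion.
With ΔG = ΔT and no other leakages, the balanced-budget multiplier is 1, so ΔY = ΔG = +$221 billion.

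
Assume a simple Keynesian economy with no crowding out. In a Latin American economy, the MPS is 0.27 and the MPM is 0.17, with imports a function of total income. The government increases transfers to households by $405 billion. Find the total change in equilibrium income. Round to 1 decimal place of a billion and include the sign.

MPC = 1 − MPS = 1 − 0.27 = 0.73.
The transfer change shifts disposable income by +$405 billion, so first-round consumption changes by c·ΔTR = 0.73 × (+$405 billion) = +$295.65 billion.
Expenditure multiplier = 1/(1 − c + m) = 1/(1 − 0.73 + 0.17) = 1/0.44 ≈ 2.273.
The transfer multiplier is c × k ≈ 1.659, so ΔY = k × (c·ΔTR) = (+$295.65 billion) / 0.44 ≈ +$671.9 billion.

+$671.9 billion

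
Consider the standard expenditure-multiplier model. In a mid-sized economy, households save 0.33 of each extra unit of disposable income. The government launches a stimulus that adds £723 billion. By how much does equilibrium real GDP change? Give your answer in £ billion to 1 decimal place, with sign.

+£2,190.9 billion

MPC = 1 − MPS = 1 − 0.33 = 0.67.
Expenditure multiplier = 1/(1 − MPC) = 1/(1 − 0.67) = 1/0.33 ≈ 3.03.
ΔY = k × ΔG = (+£723 billion) / 0.33 ≈ +£2,190.9 billion.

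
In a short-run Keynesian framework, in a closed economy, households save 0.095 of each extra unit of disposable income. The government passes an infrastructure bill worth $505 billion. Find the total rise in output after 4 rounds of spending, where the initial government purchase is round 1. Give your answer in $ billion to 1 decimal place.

MPC = 1 − MPS = 1 − 0.095 = 0.905.
Round 1 adds ΔG = $505 billion; each later round is MPC = 0.905 times the previous.
After 4 rounds: 505 + 457.025 + 413.607625 + 374.314900625 = ΔG·(1 − c^4)/(1 − c) = 505 × (1 − 0.670801950625)/0.095 ≈ $1,749.9 billion.

$1,749.9 billion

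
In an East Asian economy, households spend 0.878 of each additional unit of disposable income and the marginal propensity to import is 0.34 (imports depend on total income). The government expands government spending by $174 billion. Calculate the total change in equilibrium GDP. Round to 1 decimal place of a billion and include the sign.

+$376.6 billion

Spending multiplier = 1/(1 − c + m) = 1/(1 − 0.878 + 0.34) = 1/0.462 ≈ 2.165.
ΔY = k × ΔG = (+$174 billion) / 0.462 ≈ +$376.6 billion.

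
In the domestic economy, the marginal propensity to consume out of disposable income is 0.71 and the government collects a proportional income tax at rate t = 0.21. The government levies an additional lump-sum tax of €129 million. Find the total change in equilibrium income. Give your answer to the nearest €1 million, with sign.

A lump-sum tax change of +€129 million shifts disposable income by −€129 million; first-round consumption changes by −c × ΔT = −0.71 × (+€129 million) = −€91.59 million.
Expenditure multiplier = 1/(1 − c(1−t)) = 1/(1 − 0.71×0.79) = 1/0.4391 ≈ 2.277.
The tax multiplier is −c × k ≈ −1.617, so ΔY = k × (−c·ΔT) = (−€91.59 million) / 0.4391 ≈ −€209 million.

−€209 million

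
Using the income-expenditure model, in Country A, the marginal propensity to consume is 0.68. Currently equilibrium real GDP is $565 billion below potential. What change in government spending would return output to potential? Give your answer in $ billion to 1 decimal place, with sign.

Spending multiplier = 1/(1 − MPC) = 1/(1 − 0.68) = 1/0.32 = 3.125.
Need ΔY = +$565 billion, so ΔG = ΔY/k = (+$565 billion) × 0.32 = +$180.8 billion.
The government should increase government spending by $180.8 billion.

+$180.8 billion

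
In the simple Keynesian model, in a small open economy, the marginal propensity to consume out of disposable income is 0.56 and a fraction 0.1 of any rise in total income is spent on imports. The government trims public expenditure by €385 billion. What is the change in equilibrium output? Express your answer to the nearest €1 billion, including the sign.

Expenditure multiplier = 1/(1 − c + m) = 1/(1 − 0.56 + 0.1) = 1/0.54 ≈ 1.852.
ΔY = k × ΔG = (−€385 billion) / 0.54 ≈ −€713 billion.

−€713 billion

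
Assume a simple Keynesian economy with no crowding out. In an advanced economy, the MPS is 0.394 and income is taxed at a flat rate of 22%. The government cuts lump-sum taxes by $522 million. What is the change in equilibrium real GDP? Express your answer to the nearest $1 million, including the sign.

MPC = 1 − MPS = 1 − 0.394 = 0.606.
A lump-sum tax change of −$522 million shifts disposable income by +$522 million; first-round consumption changes by −c × ΔT = −0.606 × (−$522 million) = +$316.332 million.
Expenditure multiplier = 1/(1 − c(1−t)) = 1/(1 − 0.606×0.78) = 1/0.52732 ≈ 1.896.
The tax multiplier is −c × k ≈ −1.149, so ΔY = k × (−c·ΔT) = (+$316.332 million) / 0.52732 ≈ +$600 million.

+$600 million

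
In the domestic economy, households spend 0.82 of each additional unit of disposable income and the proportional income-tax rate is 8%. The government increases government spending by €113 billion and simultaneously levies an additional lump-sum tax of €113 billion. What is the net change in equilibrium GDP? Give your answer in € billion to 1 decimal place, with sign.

Expenditure multiplier = 1/(1 − c(1−t)) = 1/(1 − 0.82×0.92) = 1/0.2456 ≈ 4.072.
ΔG contributes k·ΔG = (+€113 billion) / 0.2456 ≈ +€460.1 billion.
ΔT of +€113 billion changes first-round spending by −c·ΔT = −€92.66 billion, contributing k·(−c·ΔT) = (−€92.66 billion) / 0.2456 ≈ −€377.3 billion.
Net ΔY = k(ΔG − c·ΔT) = (+€20.34 billion) / 0.2456 ≈ +€82.8 billion.

+€82.8 billion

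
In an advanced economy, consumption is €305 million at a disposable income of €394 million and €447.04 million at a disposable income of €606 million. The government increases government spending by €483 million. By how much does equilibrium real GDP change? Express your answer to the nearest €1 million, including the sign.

+€1,464 million

MPC = ΔC/ΔYd = (447.04 − 305)/(606 − 394) = 142.04/212 = 0.67.
Expenditure multiplier = 1/(1 − MPC) = 1/(1 − 0.67) = 1/0.33 ≈ 3.03.
ΔY = k × ΔG = (+€483 million) / 0.33 ≈ +€1,464 million.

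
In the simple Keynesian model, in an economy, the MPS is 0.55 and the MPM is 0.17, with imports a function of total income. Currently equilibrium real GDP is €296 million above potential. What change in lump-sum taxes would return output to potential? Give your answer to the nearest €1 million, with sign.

MPC = 1 − MPS = 1 − 0.55 = 0.45.
Spending multiplier = 1/(1 − c + m) = 1/(1 − 0.45 + 0.17) = 1/0.72 ≈ 1.389.
Tax multiplier = −c·k = −0.45/0.72 = −0.625. Need ΔY = −€296 million, so ΔT = ΔY/(−c·k) = −(−€296 million) × 0.72 / 0.45 ≈ +€474 million.
The government should raise lump-sum taxes by €474 million.

+€474 million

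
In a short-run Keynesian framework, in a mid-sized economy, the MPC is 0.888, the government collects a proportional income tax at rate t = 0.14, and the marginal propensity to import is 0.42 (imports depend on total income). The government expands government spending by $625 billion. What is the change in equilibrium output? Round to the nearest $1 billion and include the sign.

Expenditure multiplier = 1/(1 − c(1−t) + m) = 1/(1 − 0.888×0.86 + 0.42) = 1/0.65632 ≈ 1.524.
ΔY = k × ΔG = (+$625 billion) / 0.65632 ≈ +$952 billion.

+$952 billion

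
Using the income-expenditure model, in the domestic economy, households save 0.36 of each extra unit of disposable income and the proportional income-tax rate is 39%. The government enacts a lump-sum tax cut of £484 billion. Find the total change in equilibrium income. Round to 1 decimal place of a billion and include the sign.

MPC = 1 − MPS = 1 − 0.36 = 0.64.
A lump-sum tax change of −£484 billion shifts disposable income by +£484 billion; first-round consumption changes by −c × ΔT = −0.64 × (−£484 billion) = +£309.76 billion.
Expenditure multiplier = 1/(1 − c(1−t)) = 1/(1 − 0.64×0.61) = 1/0.6096 ≈ 1.64.
The tax multiplier is −c × k ≈ −1.05, so ΔY = k × (−c·ΔT) = (+£309.76 billion) / 0.6096 ≈ +£508.1 billion.

+£508.1 billion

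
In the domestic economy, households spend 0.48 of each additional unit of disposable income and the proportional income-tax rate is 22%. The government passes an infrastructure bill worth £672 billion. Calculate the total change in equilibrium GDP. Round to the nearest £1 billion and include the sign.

Expenditure multiplier = 1/(1 − c(1−t)) = 1/(1 − 0.48×0.78) = 1/0.6256 ≈ 1.598.
ΔY = k × ΔG = (+£672 billion) / 0.6256 ≈ +£1,074 billion.

+£1,074 billion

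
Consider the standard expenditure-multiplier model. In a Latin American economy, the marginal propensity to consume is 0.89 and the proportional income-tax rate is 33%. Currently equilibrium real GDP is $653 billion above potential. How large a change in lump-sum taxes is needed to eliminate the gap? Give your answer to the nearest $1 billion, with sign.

+$296 billion

Spending multiplier = 1/(1 − c(1−t)) = 1/(1 − 0.89×0.67) = 1/0.4037 ≈ 2.477.
Tax multiplier = −c·k = −0.89/0.4037 ≈ −2.205. Need ΔY = −$653 billion, so ΔT = ΔY/(−c·k) = −(−$653 billion) × 0.4037 / 0.89 ≈ +$296 billion.
The government should raise lump-sum taxes by $296 billion.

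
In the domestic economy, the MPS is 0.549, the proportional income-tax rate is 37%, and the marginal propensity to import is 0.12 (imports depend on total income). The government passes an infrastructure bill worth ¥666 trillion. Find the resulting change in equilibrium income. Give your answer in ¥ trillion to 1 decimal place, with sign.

MPC = 1 − MPS = 1 − 0.549 = 0.451.
Spending multiplier = 1/(1 − c(1−t) + m) = 1/(1 − 0.451×0.63 + 0.12) = 1/0.83587 ≈ 1.196.
ΔY = k × ΔG = (+¥666 trillion) / 0.83587 ≈ +¥796.8 trillion.

+¥796.8 trillion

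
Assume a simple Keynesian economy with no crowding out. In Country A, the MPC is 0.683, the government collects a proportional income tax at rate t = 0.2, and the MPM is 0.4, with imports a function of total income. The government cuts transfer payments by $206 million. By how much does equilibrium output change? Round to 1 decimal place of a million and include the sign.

−$164.8 million

The transfer change shifts disposable income by −$206 million, so first-round consumption changes by c·ΔTR = 0.683 × (−$206 million) = −$140.698 million.
Expenditure multiplier = 1/(1 − c(1−t) + m) = 1/(1 − 0.683×0.8 + 0.4) = 1/0.8536 ≈ 1.172.
The transfer multiplier is c × k ≈ 0.8, so ΔY = k × (c·ΔTR) = (−$140.698 million) / 0.8536 ≈ −$164.8 million.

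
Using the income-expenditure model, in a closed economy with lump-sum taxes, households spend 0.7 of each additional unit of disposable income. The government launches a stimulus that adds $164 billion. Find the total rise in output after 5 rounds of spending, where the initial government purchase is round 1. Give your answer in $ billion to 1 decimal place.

Round 1 adds ΔG = $164 billion; each later round is MPC = 0.7 times the previous.
After 5 rounds: 164 + 114.8 + 80.36 + 56.252 + 39.3764 = ΔG·(1 − c^5)/(1 − c) = 164 × (1 − 0.16807)/0.3 ≈ $454.8 billion.

$454.8 billion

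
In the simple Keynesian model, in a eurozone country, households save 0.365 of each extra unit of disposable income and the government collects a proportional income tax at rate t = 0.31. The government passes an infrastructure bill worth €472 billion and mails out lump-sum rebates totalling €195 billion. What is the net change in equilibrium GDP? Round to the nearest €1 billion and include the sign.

MPC = 1 − MPS = 1 − 0.365 = 0.635.
Expenditure multiplier = 1/(1 − c(1−t)) = 1/(1 − 0.635×0.69) = 1/0.56185 ≈ 1.78.
ΔG contributes k·ΔG = (+€472 billion) / 0.56185 ≈ +€840.1 billion.
ΔT of −€195 billion changes first-round spending by −c·ΔT = +€123.825 billion, contributing k·(−c·ΔT) = (+€123.825 billion) / 0.56185 ≈ +€220.4 billion.
Net ΔY = k(ΔG − c·ΔT) = (+€595.825 billion) / 0.56185 ≈ +€1,060 billion.

+€1,060 billion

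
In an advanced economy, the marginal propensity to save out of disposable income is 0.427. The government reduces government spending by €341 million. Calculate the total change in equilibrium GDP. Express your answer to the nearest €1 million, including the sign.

−€799 million

MPC = 1 − MPS = 1 − 0.427 = 0.573.
Expenditure multiplier = 1/(1 − MPC) = 1/(1 − 0.573) = 1/0.427 ≈ 2.342.
ΔY = k × ΔG = (−€341 million) / 0.427 ≈ −€799 million.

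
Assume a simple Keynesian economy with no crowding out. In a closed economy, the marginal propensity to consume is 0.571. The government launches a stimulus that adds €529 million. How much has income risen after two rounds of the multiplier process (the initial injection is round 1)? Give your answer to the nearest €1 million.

€831 million

Round 1 adds ΔG = €529 million; each later round is MPC = 0.571 times the previous.
After 2 rounds: 529 + 302.059 = ΔG·(1 − c^2)/(1 − c) = 529 × (1 − 0.326041)/0.429 ≈ €831 million.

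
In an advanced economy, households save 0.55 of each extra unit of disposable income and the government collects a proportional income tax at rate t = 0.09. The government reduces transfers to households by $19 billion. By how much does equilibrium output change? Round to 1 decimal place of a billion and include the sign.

MPC = 1 − MPS = 1 − 0.55 = 0.45.
The transfer change shifts disposable income by −$19 billion, so first-round consumption changes by c·ΔTR = 0.45 × (−$19 billion) = −$8.55 billion.
Expenditure multiplier = 1/(1 − c(1−t)) = 1/(1 − 0.45×0.91) = 1/0.5905 ≈ 1.693.
The transfer multiplier is c × k ≈ 0.762, so ΔY = k × (c·ΔTR) = (−$8.55 billion) / 0.5905 ≈ −$14.5 billion.

−$14.5 billion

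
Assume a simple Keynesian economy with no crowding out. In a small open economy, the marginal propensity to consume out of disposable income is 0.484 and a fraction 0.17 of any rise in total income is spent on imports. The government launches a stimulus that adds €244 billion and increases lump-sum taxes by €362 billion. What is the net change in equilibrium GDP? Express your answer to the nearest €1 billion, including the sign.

+€100 billion

Expenditure multiplier = 1/(1 − c + m) = 1/(1 − 0.484 + 0.17) = 1/0.686 ≈ 1.458.
ΔG contributes k·ΔG = (+€244 billion) / 0.686 ≈ +€355.7 billion.
ΔT of +€362 billion changes first-round spending by −c·ΔT = −€175.208 billion, contributing k·(−c·ΔT) = (−€175.208 billion) / 0.686 ≈ −€255.4 billion.
Net ΔY = k(ΔG − c·ΔT) = (+€68.792 billion) / 0.686 ≈ +€100 billion.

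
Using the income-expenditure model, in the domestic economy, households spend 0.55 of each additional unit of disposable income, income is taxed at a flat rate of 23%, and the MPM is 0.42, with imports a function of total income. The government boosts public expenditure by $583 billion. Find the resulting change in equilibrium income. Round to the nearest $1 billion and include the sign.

Expenditure multiplier = 1/(1 − c(1−t) + m) = 1/(1 − 0.55×0.77 + 0.42) = 1/0.9965 ≈ 1.004.
ΔY = k × ΔG = (+$583 billion) / 0.9965 ≈ +$585 billion.

+$585 billion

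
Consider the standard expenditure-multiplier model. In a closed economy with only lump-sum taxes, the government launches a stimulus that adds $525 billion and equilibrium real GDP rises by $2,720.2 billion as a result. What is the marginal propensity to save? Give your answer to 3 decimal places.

0.193

Implied spending multiplier k = ΔY/ΔG = 2,720.2/525 ≈ 5.1813.
Since k = 1/(1 − MPC), MPC = 1 − 1/k = 1 − ΔG/ΔY = 1 − 525/2,720.2 ≈ 0.807.
MPS = 1 − MPC = 0.193.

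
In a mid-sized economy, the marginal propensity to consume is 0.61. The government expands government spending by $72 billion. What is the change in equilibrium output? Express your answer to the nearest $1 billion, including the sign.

+$185 billion

Spending multiplier = 1/(1 − MPC) = 1/(1 − 0.61) = 1/0.39 ≈ 2.564.
ΔY = k × ΔG = (+$72 billion) / 0.39 ≈ +$185 billion.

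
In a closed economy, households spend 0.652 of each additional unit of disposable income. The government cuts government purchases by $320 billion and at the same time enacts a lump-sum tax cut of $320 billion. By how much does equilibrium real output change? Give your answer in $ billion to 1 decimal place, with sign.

−$320.0 billion

Expenditure multiplier = 1/(1 − MPC) = 1/(1 − 0.652) = 1/0.348 ≈ 2.874.
ΔG contributes k·ΔG = (−$320 billion) / 0.348 ≈ −$919.5 billion.
ΔT of −$320 billion changes first-round spending by −c·ΔT = +$208.64 billion, contributing k·(−c·ΔT) = (+$208.64 billion) / 0.348 ≈ +$599.5 billion.
With ΔG = ΔT and no other leakages, the balanced-budget multiplier is 1, so ΔY = ΔG = −$320 billion.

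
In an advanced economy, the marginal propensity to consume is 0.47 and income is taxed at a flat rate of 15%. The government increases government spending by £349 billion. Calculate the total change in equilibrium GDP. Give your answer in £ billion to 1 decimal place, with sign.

+£581.2 billion

Government-spending multiplier = 1/(1 − c(1−t)) = 1/(1 − 0.47×0.85) = 1/0.6005 ≈ 1.665.
ΔY = k × ΔG = (+£349 billion) / 0.6005 ≈ +£581.2 billion.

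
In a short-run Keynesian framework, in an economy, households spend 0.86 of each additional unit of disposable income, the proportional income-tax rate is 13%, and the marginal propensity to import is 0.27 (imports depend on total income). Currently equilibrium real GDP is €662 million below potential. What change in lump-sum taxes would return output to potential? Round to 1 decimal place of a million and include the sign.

Spending multiplier = 1/(1 − c(1−t) + m) = 1/(1 − 0.86×0.87 + 0.27) = 1/0.5218 ≈ 1.916.
Tax multiplier = −c·k = −0.86/0.5218 ≈ −1.648. Need ΔY = +€662 million, so ΔT = ΔY/(−c·k) = −(+€662 million) × 0.5218 / 0.86 ≈ −€401.7 million.
The government should cut lump-sum taxes by €401.7 million.

−€401.7 million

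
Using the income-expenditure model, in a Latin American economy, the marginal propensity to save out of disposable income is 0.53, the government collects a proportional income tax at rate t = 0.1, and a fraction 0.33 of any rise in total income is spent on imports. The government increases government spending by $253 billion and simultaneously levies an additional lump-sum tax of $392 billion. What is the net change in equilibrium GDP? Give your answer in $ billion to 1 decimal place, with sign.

+$75.8 billion

MPC = 1 − MPS = 1 − 0.53 = 0.47.
Expenditure multiplier = 1/(1 − c(1−t) + m) = 1/(1 − 0.47×0.9 + 0.33) = 1/0.907 ≈ 1.103.
ΔG contributes k·ΔG = (+$253 billion) / 0.907 ≈ +$278.9 billion.
ΔT of +$392 billion changes first-round spending by −c·ΔT = −$184.24 billion, contributing k·(−c·ΔT) = (−$184.24 billion) / 0.907 ≈ −$203.1 billion.
Net ΔY = k(ΔG − c·ΔT) = (+$68.76 billion) / 0.907 ≈ +$75.8 billion.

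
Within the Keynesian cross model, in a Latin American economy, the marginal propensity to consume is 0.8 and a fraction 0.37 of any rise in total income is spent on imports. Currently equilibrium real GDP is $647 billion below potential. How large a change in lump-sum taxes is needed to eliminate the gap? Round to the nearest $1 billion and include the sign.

Spending multiplier = 1/(1 − c + m) = 1/(1 − 0.8 + 0.37) = 1/0.57 ≈ 1.754.
Tax multiplier = −c·k = −0.8/0.57 ≈ −1.404. Need ΔY = +$647 billion, so ΔT = ΔY/(−c·k) = −(+$647 billion) × 0.57 / 0.8 ≈ −$461 billion.
The government should cut lump-sum taxes by $461 billion.

−$461 billion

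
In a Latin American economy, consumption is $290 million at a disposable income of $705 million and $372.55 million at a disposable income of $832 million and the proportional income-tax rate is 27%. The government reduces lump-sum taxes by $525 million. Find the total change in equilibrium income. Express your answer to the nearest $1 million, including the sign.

MPC = ΔC/ΔYd = (372.55 − 290)/(832 − 705) = 82.55/127 = 0.65.
A lump-sum tax change of −$525 million shifts disposable income by +$525 million; first-round consumption changes by −c × ΔT = −0.65 × (−$525 million) = +$341.25 million.
Expenditure multiplier = 1/(1 − c(1−t)) = 1/(1 − 0.65×0.73) = 1/0.5255 ≈ 1.903.
The tax multiplier is −c × k ≈ −1.237, so ΔY = k × (−c·ΔT) = (+$341.25 million) / 0.5255 ≈ +$649 million.

+$649 million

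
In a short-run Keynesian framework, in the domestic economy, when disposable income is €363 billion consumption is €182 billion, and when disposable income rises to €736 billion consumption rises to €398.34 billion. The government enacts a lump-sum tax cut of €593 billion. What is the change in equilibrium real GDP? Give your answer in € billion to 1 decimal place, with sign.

MPC = ΔC/ΔYd = (398.34 − 182)/(736 − 363) = 216.34/373 = 0.58.
A lump-sum tax change of −€593 billion shifts disposable income by +€593 billion; first-round consumption changes by −c × ΔT = −0.58 × (−€593 billion) = +€343.94 billion.
Expenditure multiplier = 1/(1 − MPC) = 1/(1 − 0.58) = 1/0.42 ≈ 2.381.
The tax multiplier is −c × k ≈ −1.381, so ΔY = k × (−c·ΔT) = (+€343.94 billion) / 0.42 ≈ +€818.9 billion.

+€818.9 billion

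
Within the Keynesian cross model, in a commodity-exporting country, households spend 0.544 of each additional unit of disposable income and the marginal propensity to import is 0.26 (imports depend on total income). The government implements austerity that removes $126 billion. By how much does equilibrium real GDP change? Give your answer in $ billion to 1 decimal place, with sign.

−$176.0 billion

Government-spending multiplier = 1/(1 − c + m) = 1/(1 − 0.544 + 0.26) = 1/0.716 ≈ 1.397.
ΔY = k × ΔG = (−$126 billion) / 0.716 ≈ −$176 billion.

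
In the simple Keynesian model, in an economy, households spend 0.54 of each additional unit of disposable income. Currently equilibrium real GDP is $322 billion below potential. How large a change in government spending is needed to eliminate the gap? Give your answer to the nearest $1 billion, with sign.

Spending multiplier = 1/(1 − MPC) = 1/(1 − 0.54) = 1/0.46 ≈ 2.174.
Need ΔY = +$322 billion, so ΔG = ΔY/k = (+$322 billion) × 0.46 ≈ +$148 billion.
The government should increase government spending by $148 billion.

+$148 billion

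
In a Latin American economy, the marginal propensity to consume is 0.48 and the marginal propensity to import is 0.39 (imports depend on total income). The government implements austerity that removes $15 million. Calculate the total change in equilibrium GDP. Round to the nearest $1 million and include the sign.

−$16 million

Expenditure multiplier = 1/(1 − c + m) = 1/(1 − 0.48 + 0.39) = 1/0.91 ≈ 1.099.
ΔY = k × ΔG = (−$15 million) / 0.91 ≈ −$16 million.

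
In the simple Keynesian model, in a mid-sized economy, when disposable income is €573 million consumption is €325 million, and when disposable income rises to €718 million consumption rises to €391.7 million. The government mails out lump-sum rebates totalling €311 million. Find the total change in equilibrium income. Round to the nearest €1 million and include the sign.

MPC = ΔC/ΔYd = (391.7 − 325)/(718 − 573) = 66.7/145 = 0.46.
A lump-sum tax change of −€311 million shifts disposable income by +€311 million; first-round consumption changes by −c × ΔT = −0.46 × (−€311 million) = +€143.06 million.
Expenditure multiplier = 1/(1 − MPC) = 1/(1 − 0.46) = 1/0.54 ≈ 1.852.
The tax multiplier is −c × k ≈ −0.852, so ΔY = k × (−c·ΔT) = (+€143.06 million) / 0.54 ≈ +€265 million.

+€265 million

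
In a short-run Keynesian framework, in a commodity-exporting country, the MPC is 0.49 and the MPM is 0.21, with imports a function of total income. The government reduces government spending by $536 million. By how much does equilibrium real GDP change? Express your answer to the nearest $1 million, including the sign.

−$744 million

Government-spending multiplier = 1/(1 − c + m) = 1/(1 − 0.49 + 0.21) = 1/0.72 ≈ 1.389.
ΔY = k × ΔG = (−$536 million) / 0.72 ≈ −$744 million.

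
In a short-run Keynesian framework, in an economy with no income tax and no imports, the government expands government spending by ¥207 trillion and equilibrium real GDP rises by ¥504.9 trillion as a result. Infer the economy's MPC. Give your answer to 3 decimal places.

Implied spending multiplier k = ΔY/ΔG = 504.9/207 ≈ 2.4391.
Since k = 1/(1 − MPC), MPC = 1 − 1/k = 1 − ΔG/ΔY = 1 − 207/504.9 ≈ 0.590.

0.590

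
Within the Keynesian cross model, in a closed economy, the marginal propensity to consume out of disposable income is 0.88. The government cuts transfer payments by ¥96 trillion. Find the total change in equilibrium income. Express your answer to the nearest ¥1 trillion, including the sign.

−¥704 trillion

The transfer change shifts disposable income by −¥96 trillion, so first-round consumption changes by c·ΔTR = 0.88 × (−¥96 trillion) = −¥84.48 trillion.
Expenditure multiplier = 1/(1 − MPC) = 1/(1 − 0.88) = 1/0.12 ≈ 8.333.
The transfer multiplier is c × k ≈ 7.333, so ΔY = k × (c·ΔTR) = (−¥84.48 trillion) / 0.12 = −¥704 trillion.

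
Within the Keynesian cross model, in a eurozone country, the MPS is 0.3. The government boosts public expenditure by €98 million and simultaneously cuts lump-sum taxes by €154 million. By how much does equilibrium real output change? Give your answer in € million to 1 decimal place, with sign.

MPC = 1 − MPS = 1 − 0.3 = 0.7.
Expenditure multiplier = 1/(1 − MPC) = 1/(1 − 0.7) = 1/0.3 ≈ 3.333.
ΔG contributes k·ΔG = (+€98 million) / 0.3 ≈ +€326.7 million.
ΔT of −€154 million changes first-round spending by −c·ΔT = +€107.8 million, contributing k·(−c·ΔT) = (+€107.8 million) / 0.3 ≈ +€359.3 million.
Net ΔY = k(ΔG − c·ΔT) = (+€205.8 million) / 0.3 = +€686 million.

+€686.0 million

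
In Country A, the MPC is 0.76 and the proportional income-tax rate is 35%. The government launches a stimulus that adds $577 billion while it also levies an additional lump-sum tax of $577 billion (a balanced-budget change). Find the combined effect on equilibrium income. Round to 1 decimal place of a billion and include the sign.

Expenditure multiplier = 1/(1 − c(1−t)) = 1/(1 − 0.76×0.65) = 1/0.506 ≈ 1.976.
ΔG contributes k·ΔG = (+$577 billion) / 0.506 ≈ +$1,140.3 billion.
ΔT of +$577 billion changes first-round spending by −c·ΔT = −$438.52 billion, contributing k·(−c·ΔT) = (−$438.52 billion) / 0.506 ≈ −$866.6 billion.
Net ΔY = k(ΔG − c·ΔT) = (+$138.48 billion) / 0.506 ≈ +$273.7 billion.

+$273.7 billion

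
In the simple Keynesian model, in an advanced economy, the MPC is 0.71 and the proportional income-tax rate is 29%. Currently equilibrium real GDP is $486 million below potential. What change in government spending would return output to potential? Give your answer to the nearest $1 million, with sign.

Spending multiplier = 1/(1 − c(1−t)) = 1/(1 − 0.71×0.71) = 1/0.4959 ≈ 2.017.
Need ΔY = +$486 million, so ΔG = ΔY/k = (+$486 million) × 0.4959 ≈ +$241 million.
The government should increase government spending by $241 million.

+$241 million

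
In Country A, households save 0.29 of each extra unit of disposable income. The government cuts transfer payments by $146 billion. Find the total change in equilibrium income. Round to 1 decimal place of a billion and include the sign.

−$357.4 billion

MPC = 1 − MPS = 1 − 0.29 = 0.71.
The transfer change shifts disposable income by −$146 billion, so first-round consumption changes by c·ΔTR = 0.71 × (−$146 billion) = −$103.66 billion.
Expenditure multiplier = 1/(1 − MPC) = 1/(1 − 0.71) = 1/0.29 ≈ 3.448.
The transfer multiplier is c × k ≈ 2.448, so ΔY = k × (c·ΔTR) = (−$103.66 billion) / 0.29 ≈ −$357.4 billion.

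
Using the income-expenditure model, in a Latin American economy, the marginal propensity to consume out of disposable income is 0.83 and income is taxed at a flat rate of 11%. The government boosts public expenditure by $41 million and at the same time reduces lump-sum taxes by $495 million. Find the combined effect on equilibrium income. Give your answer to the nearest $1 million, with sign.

Expenditure multiplier = 1/(1 − c(1−t)) = 1/(1 − 0.83×0.89) = 1/0.2613 ≈ 3.827.
ΔG contributes k·ΔG = (+$41 million) / 0.2613 ≈ +$156.9 million.
ΔT of −$495 million changes first-round spending by −c·ΔT = +$410.85 million, contributing k·(−c·ΔT) = (+$410.85 million) / 0.2613 ≈ +$1,572.3 million.
Net ΔY = k(ΔG − c·ΔT) = (+$451.85 million) / 0.2613 ≈ +$1,729 million.

+$1,729 million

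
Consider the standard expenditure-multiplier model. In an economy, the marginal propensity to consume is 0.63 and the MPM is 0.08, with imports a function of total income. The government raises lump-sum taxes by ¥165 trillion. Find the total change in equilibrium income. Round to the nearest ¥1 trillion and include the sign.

−¥231 trillion

A lump-sum tax change of +¥165 trillion shifts disposable income by −¥165 trillion; first-round consumption changes by −c × ΔT = −0.63 × (+¥165 trillion) = −¥103.95 trillion.
Expenditure multiplier = 1/(1 − c + m) = 1/(1 − 0.63 + 0.08) = 1/0.45 ≈ 2.222.
The tax multiplier is −c × k = −1.4, so ΔY = k × (−c·ΔT) = (−¥103.95 trillion) / 0.45 = −¥231 trillion.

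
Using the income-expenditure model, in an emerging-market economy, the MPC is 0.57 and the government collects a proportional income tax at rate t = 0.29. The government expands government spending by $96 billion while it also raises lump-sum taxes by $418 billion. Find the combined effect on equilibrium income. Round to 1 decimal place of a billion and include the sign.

Expenditure multiplier = 1/(1 − c(1−t)) = 1/(1 − 0.57×0.71) = 1/0.5953 ≈ 1.68.
ΔG contributes k·ΔG = (+$96 billion) / 0.5953 ≈ +$161.3 billion.
ΔT of +$418 billion changes first-round spending by −c·ΔT = −$238.26 billion, contributing k·(−c·ΔT) = (−$238.26 billion) / 0.5953 ≈ −$400.2 billion.
Net ΔY = k(ΔG − c·ΔT) = (−$142.26 billion) / 0.5953 ≈ −$239 billion.

−$239.0 billion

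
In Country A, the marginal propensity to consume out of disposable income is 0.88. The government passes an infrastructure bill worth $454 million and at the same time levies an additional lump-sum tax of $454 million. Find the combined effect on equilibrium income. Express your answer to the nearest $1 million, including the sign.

+$454 million

Expenditure multiplier = 1/(1 − MPC) = 1/(1 − 0.88) = 1/0.12 ≈ 8.333.
ΔG contributes k·ΔG = (+$454 million) / 0.12 ≈ +$3,783.3 million.
ΔT of +$454 million changes first-round spending by −c·ΔT = −$399.52 million, contributing k·(−c·ΔT) = (−$399.52 million) / 0.12 ≈ −$3,329.3 million.
With ΔG = ΔT and no other leakages, the balanced-budget multiplier is 1, so ΔY = ΔG = +$454 million.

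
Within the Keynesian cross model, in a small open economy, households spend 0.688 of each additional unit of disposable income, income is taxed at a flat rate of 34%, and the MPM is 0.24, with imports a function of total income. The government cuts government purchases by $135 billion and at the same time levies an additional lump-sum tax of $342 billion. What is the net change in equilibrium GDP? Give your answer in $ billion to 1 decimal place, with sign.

−$471.2 billion

Expenditure multiplier = 1/(1 − c(1−t) + m) = 1/(1 − 0.688×0.66 + 0.24) = 1/0.78592 ≈ 1.272.
ΔG contributes k·ΔG = (−$135 billion) / 0.78592 ≈ −$171.8 billion.
ΔT of +$342 billion changes first-round spending by −c·ΔT = −$235.296 billion, contributing k·(−c·ΔT) = (−$235.296 billion) / 0.78592 ≈ −$299.4 billion.
Net ΔY = k(ΔG − c·ΔT) = (−$370.296 billion) / 0.78592 ≈ −$471.2 billion.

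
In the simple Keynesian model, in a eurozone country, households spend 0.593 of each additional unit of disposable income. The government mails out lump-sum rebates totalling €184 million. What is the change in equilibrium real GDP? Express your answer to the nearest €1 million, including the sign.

+€268 million

A lump-sum tax change of −€184 million shifts disposable income by +€184 million; first-round consumption changes by −c × ΔT = −0.593 × (−€184 million) = +€109.112 million.
Expenditure multiplier = 1/(1 − MPC) = 1/(1 − 0.593) = 1/0.407 ≈ 2.457.
The tax multiplier is −c × k ≈ −1.457, so ΔY = k × (−c·ΔT) = (+€109.112 million) / 0.407 ≈ +€268 million.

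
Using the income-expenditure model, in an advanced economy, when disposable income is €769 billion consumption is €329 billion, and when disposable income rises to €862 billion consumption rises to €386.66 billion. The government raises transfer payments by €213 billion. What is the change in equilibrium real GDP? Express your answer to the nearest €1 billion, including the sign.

+€348 billion

MPC = ΔC/ΔYd = (386.66 − 329)/(862 − 769) = 57.66/93 = 0.62.
The transfer change shifts disposable income by +€213 billion, so first-round consumption changes by c·ΔTR = 0.62 × (+€213 billion) = +€132.06 billion.
Expenditure multiplier = 1/(1 − MPC) = 1/(1 − 0.62) = 1/0.38 ≈ 2.632.
The transfer multiplier is c × k ≈ 1.632, so ΔY = k × (c·ΔTR) = (+€132.06 billion) / 0.38 ≈ +€348 billion.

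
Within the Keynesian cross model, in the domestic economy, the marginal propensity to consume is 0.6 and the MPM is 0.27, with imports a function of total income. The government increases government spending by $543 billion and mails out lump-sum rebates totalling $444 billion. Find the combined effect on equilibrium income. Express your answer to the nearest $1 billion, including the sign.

Expenditure multiplier = 1/(1 − c + m) = 1/(1 − 0.6 + 0.27) = 1/0.67 ≈ 1.493.
ΔG contributes k·ΔG = (+$543 billion) / 0.67 ≈ +$810.4 billion.
ΔT of −$444 billion changes first-round spending by −c·ΔT = +$266.4 billion, contributing k·(−c·ΔT) = (+$266.4 billion) / 0.67 ≈ +$397.6 billion.
Net ΔY = k(ΔG − c·ΔT) = (+$809.4 billion) / 0.67 ≈ +$1,208 billion.

+$1,208 billion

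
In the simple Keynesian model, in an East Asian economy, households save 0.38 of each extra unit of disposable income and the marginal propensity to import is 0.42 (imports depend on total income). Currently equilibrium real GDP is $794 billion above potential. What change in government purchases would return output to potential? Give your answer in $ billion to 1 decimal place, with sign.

−$635.2 billion

MPC = 1 − MPS = 1 − 0.38 = 0.62.
Spending multiplier = 1/(1 − c + m) = 1/(1 − 0.62 + 0.42) = 1/0.8 = 1.25.
Need ΔY = −$794 billion, so ΔG = ΔY/k = (−$794 billion) × 0.8 = −$635.2 billion.
The government should cut government purchases by $635.2 billion.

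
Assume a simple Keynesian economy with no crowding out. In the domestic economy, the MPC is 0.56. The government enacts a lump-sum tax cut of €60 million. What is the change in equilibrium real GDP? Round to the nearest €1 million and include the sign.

A lump-sum tax change of −€60 million shifts disposable income by +€60 million; first-round consumption changes by −c × ΔT = −0.56 × (−€60 million) = +€33.6 million.
Expenditure multiplier = 1/(1 − MPC) = 1/(1 − 0.56) = 1/0.44 ≈ 2.273.
The tax multiplier is −c × k ≈ −1.273, so ΔY = k × (−c·ΔT) = (+€33.6 million) / 0.44 ≈ +€76 million.

+€76 million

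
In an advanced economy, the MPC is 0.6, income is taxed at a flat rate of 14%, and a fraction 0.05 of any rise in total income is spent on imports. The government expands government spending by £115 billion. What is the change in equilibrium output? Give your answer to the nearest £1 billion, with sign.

Government-spending multiplier = 1/(1 − c(1−t) + m) = 1/(1 − 0.6×0.86 + 0.05) = 1/0.534 ≈ 1.873.
ΔY = k × ΔG = (+£115 billion) / 0.534 ≈ +£215 billion.

+£215 billion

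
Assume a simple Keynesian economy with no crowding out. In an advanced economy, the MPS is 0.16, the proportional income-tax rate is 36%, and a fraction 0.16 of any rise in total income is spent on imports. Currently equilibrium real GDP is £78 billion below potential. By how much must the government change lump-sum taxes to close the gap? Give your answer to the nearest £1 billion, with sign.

−£58 billion

MPC = 1 − MPS = 1 − 0.16 = 0.84.
Spending multiplier = 1/(1 − c(1−t) + m) = 1/(1 − 0.84×0.64 + 0.16) = 1/0.6224 ≈ 1.607.
Tax multiplier = −c·k = −0.84/0.6224 ≈ −1.35. Need ΔY = +£78 billion, so ΔT = ΔY/(−c·k) = −(+£78 billion) × 0.6224 / 0.84 ≈ −£58 billion.
The government should cut lump-sum taxes by £58 billion.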